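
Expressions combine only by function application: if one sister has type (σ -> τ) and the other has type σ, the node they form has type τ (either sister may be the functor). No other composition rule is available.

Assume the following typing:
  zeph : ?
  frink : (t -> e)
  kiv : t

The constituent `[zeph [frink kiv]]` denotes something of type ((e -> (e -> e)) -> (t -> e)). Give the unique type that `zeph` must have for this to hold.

(e -> ((e -> (e -> e)) -> (t -> e)))

At [zeph [frink kiv]] (required: ((e -> (e -> e)) -> (t -> e))): [frink kiv] is e, which is not a function with range ((e -> (e -> e)) -> (t -> e)); hence zeph is the functor — type (e -> ((e -> (e -> e)) -> (t -> e))).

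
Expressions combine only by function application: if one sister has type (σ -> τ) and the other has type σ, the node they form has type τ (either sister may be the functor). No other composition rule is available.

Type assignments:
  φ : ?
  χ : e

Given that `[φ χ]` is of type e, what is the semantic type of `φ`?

At [φ χ] (required: e): χ is e, which is not a function with range e; hence φ is the functor — type (e -> e).

(e -> e)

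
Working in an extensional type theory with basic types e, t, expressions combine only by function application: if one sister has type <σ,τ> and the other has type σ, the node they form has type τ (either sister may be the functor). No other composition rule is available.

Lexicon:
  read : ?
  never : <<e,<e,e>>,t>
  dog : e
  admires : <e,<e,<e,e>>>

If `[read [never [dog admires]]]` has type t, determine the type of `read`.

[read [never [dog admires]]] must have type t. The sister [never [dog admires]] has type t; that is not a function onto t, so read must be the functor, of type <t,t>.

<t,t>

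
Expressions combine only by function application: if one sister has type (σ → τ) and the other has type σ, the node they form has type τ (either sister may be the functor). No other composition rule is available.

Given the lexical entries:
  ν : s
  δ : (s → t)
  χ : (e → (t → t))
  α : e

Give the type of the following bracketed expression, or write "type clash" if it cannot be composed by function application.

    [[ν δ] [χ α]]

t

[ν δ]: (s → t) applied to s yields t.
[χ α]: (e → (t → t)) applied to e yields (t → t).
[[ν δ] [χ α]]: (t → t) applied to t yields t.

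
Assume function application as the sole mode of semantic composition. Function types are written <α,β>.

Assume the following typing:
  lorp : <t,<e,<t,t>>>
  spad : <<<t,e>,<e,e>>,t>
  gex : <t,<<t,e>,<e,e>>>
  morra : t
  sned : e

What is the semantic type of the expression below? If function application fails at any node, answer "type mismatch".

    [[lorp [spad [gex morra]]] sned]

<t,t>

[gex morra]: gex is <t,<<t,e>,<e,e>>>, morra is t; result <<t,e>,<e,e>>.
[spad [gex morra]]: spad is <<<t,e>,<e,e>>,t>, [gex morra] is <<t,e>,<e,e>>; result t.
[lorp [spad [gex morra]]]: lorp is <t,<e,<t,t>>>, [spad [gex morra]] is t; result <e,<t,t>>.
[[lorp [spad [gex morra]]] sned]: [lorp [spad [gex morra]]] is <e,<t,t>>, sned is e; result <t,t>.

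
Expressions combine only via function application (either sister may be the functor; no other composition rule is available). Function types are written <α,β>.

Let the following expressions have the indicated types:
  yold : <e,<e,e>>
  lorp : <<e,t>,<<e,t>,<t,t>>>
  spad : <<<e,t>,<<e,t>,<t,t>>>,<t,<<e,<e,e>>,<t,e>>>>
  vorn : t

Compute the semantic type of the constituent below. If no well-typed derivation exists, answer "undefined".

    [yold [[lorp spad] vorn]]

<t,e>

[lorp spad] — spad of type <<<e,t>,<<e,t>,<t,t>>>,<t,<<e,<e,e>>,<t,e>>>> combines with lorp of type <<e,t>,<<e,t>,<t,t>>>: type <t,<<e,<e,e>>,<t,e>>>.
[[lorp spad] vorn] — [lorp spad] of type <t,<<e,<e,e>>,<t,e>>> combines with vorn of type t: type <<e,<e,e>>,<t,e>>.
[yold [[lorp spad] vorn]] — [[lorp spad] vorn] of type <<e,<e,e>>,<t,e>> combines with yold of type <e,<e,e>>: type <t,e>.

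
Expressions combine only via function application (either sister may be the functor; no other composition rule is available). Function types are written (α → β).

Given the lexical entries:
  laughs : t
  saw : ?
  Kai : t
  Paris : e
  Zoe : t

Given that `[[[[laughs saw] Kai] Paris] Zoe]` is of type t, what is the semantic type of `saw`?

For [[[[laughs saw] Kai] Paris] Zoe] to have type t with Zoe of type t, [[[laughs saw] Kai] Paris] must be the function: [[[laughs saw] Kai] Paris] : (t → t).
For [[[laughs saw] Kai] Paris] to have type (t → t) with Paris of type e, [[laughs saw] Kai] must be the function: [[laughs saw] Kai] : (e → (t → t)).
For [[laughs saw] Kai] to have type (e → (t → t)) with Kai of type t, [laughs saw] must be the function: [laughs saw] : (t → (e → (t → t))).
For [laughs saw] to have type (t → (e → (t → t))) with laughs of type t, saw must be the function: saw : (t → (t → (e → (t → t)))).

(t → (t → (e → (t → t))))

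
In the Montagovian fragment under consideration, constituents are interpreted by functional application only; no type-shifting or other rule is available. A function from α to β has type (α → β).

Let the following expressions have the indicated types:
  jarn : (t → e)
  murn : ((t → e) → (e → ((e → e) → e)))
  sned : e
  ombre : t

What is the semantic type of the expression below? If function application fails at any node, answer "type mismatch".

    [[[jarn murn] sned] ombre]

type mismatch

[jarn murn]: ((t → e) → (e → ((e → e) → e))) applied to (t → e) yields (e → ((e → e) → e)).
[[jarn murn] sned]: (e → ((e → e) → e)) applied to e yields ((e → e) → e).
[[[jarn murn] sned] ombre]: ((e → e) → e) and t cannot combine by function application — type clash.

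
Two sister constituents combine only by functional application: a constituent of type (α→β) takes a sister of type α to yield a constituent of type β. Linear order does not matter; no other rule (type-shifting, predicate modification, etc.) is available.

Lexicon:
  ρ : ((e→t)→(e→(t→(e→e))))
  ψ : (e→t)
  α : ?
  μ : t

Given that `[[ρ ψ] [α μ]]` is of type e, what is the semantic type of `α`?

At [[ρ ψ] [α μ]] (required: e): [ρ ψ] is (e→(t→(e→e))), which is not a function with range e; hence [α μ] is the functor — type ((e→(t→(e→e)))→e).
At [α μ] (required: ((e→(t→(e→e)))→e)): μ is t, which is not a function with range ((e→(t→(e→e)))→e); hence α is the functor — type (t→((e→(t→(e→e)))→e)).

(t→((e→(t→(e→e)))→e))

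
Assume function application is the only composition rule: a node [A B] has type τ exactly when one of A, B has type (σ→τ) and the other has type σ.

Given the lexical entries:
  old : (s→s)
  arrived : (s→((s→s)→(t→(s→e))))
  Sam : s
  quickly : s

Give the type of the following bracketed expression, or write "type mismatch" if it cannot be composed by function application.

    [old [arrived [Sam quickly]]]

At [Sam quickly]: neither s nor s can take the other as argument; the node is ill-typed.

type mismatch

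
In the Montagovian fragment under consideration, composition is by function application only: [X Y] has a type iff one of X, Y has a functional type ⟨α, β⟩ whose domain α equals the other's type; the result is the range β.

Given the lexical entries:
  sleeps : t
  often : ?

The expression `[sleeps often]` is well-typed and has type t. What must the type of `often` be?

[sleeps often] is required to be t. sleeps : t cannot yield t as functor, so often : ⟨t, t⟩.

⟨t, t⟩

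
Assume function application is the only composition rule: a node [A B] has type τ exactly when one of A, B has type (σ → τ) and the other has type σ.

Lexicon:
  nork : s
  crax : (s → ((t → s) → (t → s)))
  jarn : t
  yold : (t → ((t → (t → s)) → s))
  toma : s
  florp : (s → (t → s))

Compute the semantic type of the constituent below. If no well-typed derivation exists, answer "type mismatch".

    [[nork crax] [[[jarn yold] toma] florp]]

At [nork crax], crax : (s → ((t → s) → (t → s))) takes nork : s, giving ((t → s) → (t → s)).
At [jarn yold], yold : (t → ((t → (t → s)) → s)) takes jarn : t, giving ((t → (t → s)) → s).
At [[jarn yold] toma]: neither ((t → (t → s)) → s) nor s can take the other as argument; the node is ill-typed.

type mismatch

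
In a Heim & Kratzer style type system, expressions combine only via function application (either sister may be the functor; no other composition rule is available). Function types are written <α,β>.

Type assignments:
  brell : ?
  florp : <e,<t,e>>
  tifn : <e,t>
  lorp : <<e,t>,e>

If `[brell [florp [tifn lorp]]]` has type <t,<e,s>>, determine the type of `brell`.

<<t,e>,<t,<e,s>>>

[brell [florp [tifn lorp]]] is required to be <t,<e,s>>. [florp [tifn lorp]] : <t,e> cannot yield <t,<e,s>> as functor, so brell : <<t,e>,<t,<e,s>>>.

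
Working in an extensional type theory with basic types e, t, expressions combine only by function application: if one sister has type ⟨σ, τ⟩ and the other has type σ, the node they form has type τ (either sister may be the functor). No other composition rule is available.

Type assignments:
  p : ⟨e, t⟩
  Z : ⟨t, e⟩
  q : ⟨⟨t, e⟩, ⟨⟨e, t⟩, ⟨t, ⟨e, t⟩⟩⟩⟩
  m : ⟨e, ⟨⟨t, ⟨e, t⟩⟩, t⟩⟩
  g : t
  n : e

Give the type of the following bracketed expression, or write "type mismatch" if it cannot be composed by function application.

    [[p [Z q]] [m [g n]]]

[Z q]: functor q : ⟨⟨t, e⟩, ⟨⟨e, t⟩, ⟨t, ⟨e, t⟩⟩⟩⟩, argument Z : ⟨t, e⟩; result ⟨⟨e, t⟩, ⟨t, ⟨e, t⟩⟩⟩.
[p [Z q]]: functor [Z q] : ⟨⟨e, t⟩, ⟨t, ⟨e, t⟩⟩⟩, argument p : ⟨e, t⟩; result ⟨t, ⟨e, t⟩⟩.
At [g n]: neither t nor e can take the other as argument; the node is ill-typed.

type mismatch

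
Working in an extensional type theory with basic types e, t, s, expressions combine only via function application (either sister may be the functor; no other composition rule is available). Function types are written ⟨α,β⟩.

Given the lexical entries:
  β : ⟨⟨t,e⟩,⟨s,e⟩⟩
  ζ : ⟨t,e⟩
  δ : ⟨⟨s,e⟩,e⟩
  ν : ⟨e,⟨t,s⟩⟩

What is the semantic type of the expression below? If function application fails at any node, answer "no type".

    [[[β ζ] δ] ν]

[β ζ]: β is ⟨⟨t,e⟩,⟨s,e⟩⟩, ζ is ⟨t,e⟩; result ⟨s,e⟩.
[[β ζ] δ]: δ is ⟨⟨s,e⟩,e⟩, [β ζ] is ⟨s,e⟩; result e.
[[[β ζ] δ] ν]: ν is ⟨e,⟨t,s⟩⟩, [[β ζ] δ] is e; result ⟨t,s⟩.

⟨t,s⟩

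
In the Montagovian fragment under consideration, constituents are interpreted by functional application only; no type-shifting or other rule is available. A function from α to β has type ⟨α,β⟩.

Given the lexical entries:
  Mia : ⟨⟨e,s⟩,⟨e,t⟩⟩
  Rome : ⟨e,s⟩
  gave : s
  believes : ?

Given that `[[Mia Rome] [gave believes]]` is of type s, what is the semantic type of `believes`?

⟨s,⟨⟨e,t⟩,s⟩⟩

At [[Mia Rome] [gave believes]] (required: s): [Mia Rome] is ⟨e,t⟩, which is not a function with range s; hence [gave believes] is the functor — type ⟨⟨e,t⟩,s⟩.
At [gave believes] (required: ⟨⟨e,t⟩,s⟩): gave is s, which is not a function with range ⟨⟨e,t⟩,s⟩; hence believes is the functor — type ⟨s,⟨⟨e,t⟩,s⟩⟩.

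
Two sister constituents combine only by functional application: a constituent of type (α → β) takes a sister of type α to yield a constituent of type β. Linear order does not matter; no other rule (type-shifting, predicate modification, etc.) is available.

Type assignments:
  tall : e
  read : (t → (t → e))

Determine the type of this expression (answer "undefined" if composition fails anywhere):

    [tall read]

undefined

At [tall read]: neither e nor (t → (t → e)) can take the other as argument; the node is ill-typed.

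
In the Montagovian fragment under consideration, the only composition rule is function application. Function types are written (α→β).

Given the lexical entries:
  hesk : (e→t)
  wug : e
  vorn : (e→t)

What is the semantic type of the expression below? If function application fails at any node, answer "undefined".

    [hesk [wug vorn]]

undefined

[wug vorn] — vorn of type (e→t) combines with wug of type e: type t.
[hesk [wug vorn]]: (e→t) with t — neither is a function whose domain matches the other; composition fails here.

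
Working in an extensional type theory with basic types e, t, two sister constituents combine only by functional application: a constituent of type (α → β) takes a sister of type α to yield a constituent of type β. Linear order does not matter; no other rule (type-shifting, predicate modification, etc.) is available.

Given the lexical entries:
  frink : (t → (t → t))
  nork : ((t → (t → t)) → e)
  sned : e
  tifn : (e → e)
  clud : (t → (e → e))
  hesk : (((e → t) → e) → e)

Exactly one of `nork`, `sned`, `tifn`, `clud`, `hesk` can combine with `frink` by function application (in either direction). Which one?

nork — combines: nork : ((t → (t → t)) → e) takes frink : (t → (t → t)) as argument, giving e.
sned : e — frink needs t; sned needs nothing (atomic); neither fits.
tifn : (e → e) — frink needs t; tifn needs e; neither fits.
clud : (t → (e → e)) — frink needs t; clud needs t; neither fits.
hesk : (((e → t) → e) → e) — frink needs t; hesk needs ((e → t) → e); neither fits.

nork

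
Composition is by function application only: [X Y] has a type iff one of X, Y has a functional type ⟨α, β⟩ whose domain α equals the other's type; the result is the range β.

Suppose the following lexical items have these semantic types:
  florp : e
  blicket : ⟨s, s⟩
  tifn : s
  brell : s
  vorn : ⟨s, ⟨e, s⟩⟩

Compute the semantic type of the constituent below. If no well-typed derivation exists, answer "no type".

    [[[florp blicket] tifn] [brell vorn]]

no type

[florp blicket]: e and ⟨s, s⟩ cannot combine by function application — type clash.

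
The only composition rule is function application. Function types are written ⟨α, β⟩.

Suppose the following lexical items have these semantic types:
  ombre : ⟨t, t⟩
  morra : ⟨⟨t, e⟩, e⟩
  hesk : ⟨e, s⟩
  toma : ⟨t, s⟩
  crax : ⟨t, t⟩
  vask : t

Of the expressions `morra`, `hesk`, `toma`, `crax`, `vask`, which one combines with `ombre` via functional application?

vask

morra : ⟨⟨t, e⟩, e⟩ — does not combine with ombre.
hesk : ⟨e, s⟩ — does not combine with ombre.
toma : ⟨t, s⟩ — does not combine with ombre.
crax : ⟨t, t⟩ — does not combine with ombre.
vask — combines: ombre : ⟨t, t⟩ takes vask : t as argument, giving t.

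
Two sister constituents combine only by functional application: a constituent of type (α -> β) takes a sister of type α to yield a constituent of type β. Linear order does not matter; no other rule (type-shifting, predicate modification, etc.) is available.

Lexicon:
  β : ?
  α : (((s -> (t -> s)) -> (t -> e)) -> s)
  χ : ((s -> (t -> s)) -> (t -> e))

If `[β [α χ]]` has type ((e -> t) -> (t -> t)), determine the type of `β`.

(s -> ((e -> t) -> (t -> t)))

[β [α χ]] must have type ((e -> t) -> (t -> t)). The sister [α χ] has type s; that is not a function onto ((e -> t) -> (t -> t)), so β must be the functor, of type (s -> ((e -> t) -> (t -> t))).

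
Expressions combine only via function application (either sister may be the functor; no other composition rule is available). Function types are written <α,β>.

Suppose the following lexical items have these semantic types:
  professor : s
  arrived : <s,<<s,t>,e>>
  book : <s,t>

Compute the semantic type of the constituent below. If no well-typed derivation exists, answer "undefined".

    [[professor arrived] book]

e

[professor arrived] — arrived of type <s,<<s,t>,e>> combines with professor of type s: type <<s,t>,e>.
[[professor arrived] book] — [professor arrived] of type <<s,t>,e> combines with book of type <s,t>: type e.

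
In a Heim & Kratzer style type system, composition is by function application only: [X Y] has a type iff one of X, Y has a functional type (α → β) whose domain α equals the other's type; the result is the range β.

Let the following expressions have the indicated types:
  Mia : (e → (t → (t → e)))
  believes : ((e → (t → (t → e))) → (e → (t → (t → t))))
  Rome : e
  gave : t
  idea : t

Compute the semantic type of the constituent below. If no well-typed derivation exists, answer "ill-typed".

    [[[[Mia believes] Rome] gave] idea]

t

[Mia believes]: ((e → (t → (t → e))) → (e → (t → (t → t)))) applied to (e → (t → (t → e))) yields (e → (t → (t → t))).
[[Mia believes] Rome]: (e → (t → (t → t))) applied to e yields (t → (t → t)).
[[[Mia believes] Rome] gave]: (t → (t → t)) applied to t yields (t → t).
[[[[Mia believes] Rome] gave] idea]: (t → t) applied to t yields t.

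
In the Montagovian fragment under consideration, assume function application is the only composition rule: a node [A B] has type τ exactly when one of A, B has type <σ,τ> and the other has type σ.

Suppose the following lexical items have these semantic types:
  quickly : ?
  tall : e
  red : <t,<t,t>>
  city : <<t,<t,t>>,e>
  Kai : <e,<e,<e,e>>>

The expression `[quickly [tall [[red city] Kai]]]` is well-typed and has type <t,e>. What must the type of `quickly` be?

[quickly [tall [[red city] Kai]]] is required to be <t,e>. [tall [[red city] Kai]] : <e,e> cannot yield <t,e> as functor, so quickly : <<e,e>,<t,e>>.

<<e,e>,<t,e>>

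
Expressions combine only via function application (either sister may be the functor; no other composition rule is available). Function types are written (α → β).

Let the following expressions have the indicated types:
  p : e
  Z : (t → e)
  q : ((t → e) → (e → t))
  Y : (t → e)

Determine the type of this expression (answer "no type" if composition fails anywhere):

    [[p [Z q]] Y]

[Z q]: ((t → e) → (e → t)) applied to (t → e) yields (e → t).
[p [Z q]]: (e → t) applied to e yields t.
[[p [Z q]] Y]: (t → e) applied to t yields e.

e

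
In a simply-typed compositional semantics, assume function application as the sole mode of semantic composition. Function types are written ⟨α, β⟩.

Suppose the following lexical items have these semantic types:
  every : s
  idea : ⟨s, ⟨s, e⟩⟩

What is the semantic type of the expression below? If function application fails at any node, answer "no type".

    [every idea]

[every idea]: ⟨s, ⟨s, e⟩⟩ applied to s yields ⟨s, e⟩.

⟨s, e⟩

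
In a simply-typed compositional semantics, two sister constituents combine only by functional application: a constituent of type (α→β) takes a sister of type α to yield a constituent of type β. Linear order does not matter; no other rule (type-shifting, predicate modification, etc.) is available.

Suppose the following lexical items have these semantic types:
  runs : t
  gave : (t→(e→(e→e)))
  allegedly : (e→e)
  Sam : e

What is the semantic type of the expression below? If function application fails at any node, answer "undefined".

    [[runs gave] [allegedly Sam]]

(e→e)

[runs gave]: gave is (t→(e→(e→e))), runs is t; result (e→(e→e)).
[allegedly Sam]: allegedly is (e→e), Sam is e; result e.
[[runs gave] [allegedly Sam]]: [runs gave] is (e→(e→e)), [allegedly Sam] is e; result (e→e).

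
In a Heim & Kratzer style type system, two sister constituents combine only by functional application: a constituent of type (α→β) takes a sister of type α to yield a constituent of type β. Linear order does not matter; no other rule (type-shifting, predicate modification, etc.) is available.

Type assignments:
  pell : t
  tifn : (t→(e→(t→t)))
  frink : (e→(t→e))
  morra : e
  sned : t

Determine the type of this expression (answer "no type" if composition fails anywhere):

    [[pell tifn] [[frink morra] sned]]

[pell tifn] — tifn of type (t→(e→(t→t))) combines with pell of type t: type (e→(t→t)).
[frink morra] — frink of type (e→(t→e)) combines with morra of type e: type (t→e).
[[frink morra] sned] — [frink morra] of type (t→e) combines with sned of type t: type e.
[[pell tifn] [[frink morra] sned]] — [pell tifn] of type (e→(t→t)) combines with [[frink morra] sned] of type e: type (t→t).

(t→t)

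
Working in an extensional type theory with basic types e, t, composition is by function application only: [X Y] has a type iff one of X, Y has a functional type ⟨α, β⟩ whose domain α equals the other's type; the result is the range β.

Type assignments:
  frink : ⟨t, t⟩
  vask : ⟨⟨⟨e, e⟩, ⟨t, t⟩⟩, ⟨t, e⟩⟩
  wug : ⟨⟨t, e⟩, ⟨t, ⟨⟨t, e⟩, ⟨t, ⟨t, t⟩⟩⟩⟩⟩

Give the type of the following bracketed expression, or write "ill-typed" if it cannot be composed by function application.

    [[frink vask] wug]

At [frink vask]: neither ⟨t, t⟩ nor ⟨⟨⟨e, e⟩, ⟨t, t⟩⟩, ⟨t, e⟩⟩ can take the other as argument; the node is ill-typed.

ill-typed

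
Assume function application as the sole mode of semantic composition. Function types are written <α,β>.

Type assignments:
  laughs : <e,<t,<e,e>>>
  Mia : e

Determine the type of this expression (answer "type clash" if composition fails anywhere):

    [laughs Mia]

[laughs Mia]: functor laughs : <e,<t,<e,e>>>, argument Mia : e; result <t,<e,e>>.

<t,<e,e>>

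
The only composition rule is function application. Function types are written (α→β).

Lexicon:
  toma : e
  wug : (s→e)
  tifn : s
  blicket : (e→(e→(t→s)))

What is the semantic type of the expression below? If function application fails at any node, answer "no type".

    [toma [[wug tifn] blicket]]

[wug tifn]: wug is (s→e), tifn is s; result e.
[[wug tifn] blicket]: blicket is (e→(e→(t→s))), [wug tifn] is e; result (e→(t→s)).
[toma [[wug tifn] blicket]]: [[wug tifn] blicket] is (e→(t→s)), toma is e; result (t→s).

(t→s)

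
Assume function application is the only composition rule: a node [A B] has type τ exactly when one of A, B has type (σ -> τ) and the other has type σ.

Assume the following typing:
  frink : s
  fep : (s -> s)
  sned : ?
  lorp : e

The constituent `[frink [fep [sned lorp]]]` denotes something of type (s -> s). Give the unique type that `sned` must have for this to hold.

[frink [fep [sned lorp]]] is required to be (s -> s). frink : s cannot yield (s -> s) as functor, so [fep [sned lorp]] : (s -> (s -> s)).
[fep [sned lorp]] is required to be (s -> (s -> s)). fep : (s -> s) cannot yield (s -> (s -> s)) as functor, so [sned lorp] : ((s -> s) -> (s -> (s -> s))).
[sned lorp] is required to be ((s -> s) -> (s -> (s -> s))). lorp : e cannot yield ((s -> s) -> (s -> (s -> s))) as functor, so sned : (e -> ((s -> s) -> (s -> (s -> s)))).

(e -> ((s -> s) -> (s -> (s -> s))))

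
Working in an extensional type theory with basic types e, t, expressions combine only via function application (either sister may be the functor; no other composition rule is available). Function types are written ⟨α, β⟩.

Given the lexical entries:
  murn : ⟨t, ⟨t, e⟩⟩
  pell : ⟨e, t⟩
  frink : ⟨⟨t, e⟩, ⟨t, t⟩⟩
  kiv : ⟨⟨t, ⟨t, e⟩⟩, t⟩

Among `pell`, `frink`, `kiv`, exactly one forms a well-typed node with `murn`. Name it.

kiv

pell : ⟨e, t⟩ — neither side's domain matches the other.
frink : ⟨⟨t, e⟩, ⟨t, t⟩⟩ — neither side's domain matches the other.
kiv — combines: kiv : ⟨⟨t, ⟨t, e⟩⟩, t⟩ takes murn : ⟨t, ⟨t, e⟩⟩ as argument, giving t.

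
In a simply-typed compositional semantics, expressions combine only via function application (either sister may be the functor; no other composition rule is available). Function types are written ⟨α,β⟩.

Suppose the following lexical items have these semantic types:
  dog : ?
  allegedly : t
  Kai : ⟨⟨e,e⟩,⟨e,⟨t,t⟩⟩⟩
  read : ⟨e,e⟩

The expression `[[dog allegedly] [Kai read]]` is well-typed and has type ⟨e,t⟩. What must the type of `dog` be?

⟨t,⟨⟨e,⟨t,t⟩⟩,⟨e,t⟩⟩⟩

[[dog allegedly] [Kai read]] is required to be ⟨e,t⟩. [Kai read] : ⟨e,⟨t,t⟩⟩ cannot yield ⟨e,t⟩ as functor, so [dog allegedly] : ⟨⟨e,⟨t,t⟩⟩,⟨e,t⟩⟩.
[dog allegedly] is required to be ⟨⟨e,⟨t,t⟩⟩,⟨e,t⟩⟩. allegedly : t cannot yield ⟨⟨e,⟨t,t⟩⟩,⟨e,t⟩⟩ as functor, so dog : ⟨t,⟨⟨e,⟨t,t⟩⟩,⟨e,t⟩⟩⟩.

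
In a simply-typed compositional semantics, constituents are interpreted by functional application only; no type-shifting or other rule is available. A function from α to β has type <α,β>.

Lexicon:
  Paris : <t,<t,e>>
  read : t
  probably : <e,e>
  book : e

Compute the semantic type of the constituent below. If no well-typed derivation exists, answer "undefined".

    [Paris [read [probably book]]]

undefined

[probably book] — probably of type <e,e> combines with book of type e: type e.
[read [probably book]]: t and e cannot combine by function application — type clash.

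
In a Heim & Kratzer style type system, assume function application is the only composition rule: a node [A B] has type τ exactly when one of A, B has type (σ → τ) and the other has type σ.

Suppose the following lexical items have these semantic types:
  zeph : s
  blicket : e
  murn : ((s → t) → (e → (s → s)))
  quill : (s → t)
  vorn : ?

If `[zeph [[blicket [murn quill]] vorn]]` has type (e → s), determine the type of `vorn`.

At [zeph [[blicket [murn quill]] vorn]] (required: (e → s)): zeph is s, which is not a function with range (e → s); hence [[blicket [murn quill]] vorn] is the functor — type (s → (e → s)).
At [[blicket [murn quill]] vorn] (required: (s → (e → s))): [blicket [murn quill]] is (s → s), which is not a function with range (s → (e → s)); hence vorn is the functor — type ((s → s) → (s → (e → s))).

((s → s) → (s → (e → s)))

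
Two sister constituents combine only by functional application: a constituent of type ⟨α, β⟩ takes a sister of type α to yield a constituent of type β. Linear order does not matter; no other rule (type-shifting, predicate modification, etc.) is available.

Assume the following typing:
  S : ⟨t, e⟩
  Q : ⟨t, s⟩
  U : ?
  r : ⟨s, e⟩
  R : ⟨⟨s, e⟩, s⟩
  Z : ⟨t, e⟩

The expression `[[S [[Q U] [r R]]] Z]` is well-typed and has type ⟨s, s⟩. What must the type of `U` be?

For [[S [[Q U] [r R]]] Z] to have type ⟨s, s⟩ with Z of type ⟨t, e⟩, [S [[Q U] [r R]]] must be the function: [S [[Q U] [r R]]] : ⟨⟨t, e⟩, ⟨s, s⟩⟩.
For [S [[Q U] [r R]]] to have type ⟨⟨t, e⟩, ⟨s, s⟩⟩ with S of type ⟨t, e⟩, [[Q U] [r R]] must be the function: [[Q U] [r R]] : ⟨⟨t, e⟩, ⟨⟨t, e⟩, ⟨s, s⟩⟩⟩.
For [[Q U] [r R]] to have type ⟨⟨t, e⟩, ⟨⟨t, e⟩, ⟨s, s⟩⟩⟩ with [r R] of type s, [Q U] must be the function: [Q U] : ⟨s, ⟨⟨t, e⟩, ⟨⟨t, e⟩, ⟨s, s⟩⟩⟩⟩.
For [Q U] to have type ⟨s, ⟨⟨t, e⟩, ⟨⟨t, e⟩, ⟨s, s⟩⟩⟩⟩ with Q of type ⟨t, s⟩, U must be the function: U : ⟨⟨t, s⟩, ⟨s, ⟨⟨t, e⟩, ⟨⟨t, e⟩, ⟨s, s⟩⟩⟩⟩⟩.

⟨⟨t, s⟩, ⟨s, ⟨⟨t, e⟩, ⟨⟨t, e⟩, ⟨s, s⟩⟩⟩⟩⟩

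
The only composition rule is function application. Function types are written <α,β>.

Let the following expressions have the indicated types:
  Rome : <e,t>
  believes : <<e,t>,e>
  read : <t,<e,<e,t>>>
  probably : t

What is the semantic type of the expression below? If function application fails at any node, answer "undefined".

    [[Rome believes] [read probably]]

<e,t>

[Rome believes]: functor believes : <<e,t>,e>, argument Rome : <e,t>; result e.
[read probably]: functor read : <t,<e,<e,t>>>, argument probably : t; result <e,<e,t>>.
[[Rome believes] [read probably]]: functor [read probably] : <e,<e,t>>, argument [Rome believes] : e; result <e,t>.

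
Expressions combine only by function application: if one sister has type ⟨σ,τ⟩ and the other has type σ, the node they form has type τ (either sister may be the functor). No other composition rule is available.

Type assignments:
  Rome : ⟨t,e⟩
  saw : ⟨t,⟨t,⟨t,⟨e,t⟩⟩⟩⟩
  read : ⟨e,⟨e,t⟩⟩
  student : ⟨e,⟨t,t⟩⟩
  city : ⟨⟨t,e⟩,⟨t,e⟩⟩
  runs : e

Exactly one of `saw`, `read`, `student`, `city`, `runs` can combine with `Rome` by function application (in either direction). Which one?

city

saw : ⟨t,⟨t,⟨t,⟨e,t⟩⟩⟩⟩ — neither side's domain matches the other.
read : ⟨e,⟨e,t⟩⟩ — neither side's domain matches the other.
student : ⟨e,⟨t,t⟩⟩ — neither side's domain matches the other.
city — combines: city : ⟨⟨t,e⟩,⟨t,e⟩⟩ takes Rome : ⟨t,e⟩ as argument, giving ⟨t,e⟩.
runs : e — neither side's domain matches the other.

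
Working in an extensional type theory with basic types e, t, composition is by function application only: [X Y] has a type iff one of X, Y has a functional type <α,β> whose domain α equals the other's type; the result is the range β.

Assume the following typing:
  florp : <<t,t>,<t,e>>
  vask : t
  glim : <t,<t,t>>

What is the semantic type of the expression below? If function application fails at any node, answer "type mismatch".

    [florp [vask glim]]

<t,e>

[vask glim]: glim is <t,<t,t>>, vask is t; result <t,t>.
[florp [vask glim]]: florp is <<t,t>,<t,e>>, [vask glim] is <t,t>; result <t,e>.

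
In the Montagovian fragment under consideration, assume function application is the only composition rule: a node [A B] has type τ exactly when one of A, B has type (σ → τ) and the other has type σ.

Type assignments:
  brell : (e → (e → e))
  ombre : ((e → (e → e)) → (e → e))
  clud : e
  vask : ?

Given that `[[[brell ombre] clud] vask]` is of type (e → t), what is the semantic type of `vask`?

(e → (e → t))

[[[brell ombre] clud] vask] is required to be (e → t). [[brell ombre] clud] : e cannot yield (e → t) as functor, so vask : (e → (e → t)).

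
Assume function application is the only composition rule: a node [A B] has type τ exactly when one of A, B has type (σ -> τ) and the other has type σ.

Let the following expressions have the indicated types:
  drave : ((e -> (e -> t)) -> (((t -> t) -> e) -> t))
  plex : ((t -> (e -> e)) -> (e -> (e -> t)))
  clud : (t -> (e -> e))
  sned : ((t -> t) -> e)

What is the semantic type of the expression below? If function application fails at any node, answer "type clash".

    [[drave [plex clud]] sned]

t

[plex clud]: functor plex : ((t -> (e -> e)) -> (e -> (e -> t))), argument clud : (t -> (e -> e)); result (e -> (e -> t)).
[drave [plex clud]]: functor drave : ((e -> (e -> t)) -> (((t -> t) -> e) -> t)), argument [plex clud] : (e -> (e -> t)); result (((t -> t) -> e) -> t).
[[drave [plex clud]] sned]: functor [drave [plex clud]] : (((t -> t) -> e) -> t), argument sned : ((t -> t) -> e); result t.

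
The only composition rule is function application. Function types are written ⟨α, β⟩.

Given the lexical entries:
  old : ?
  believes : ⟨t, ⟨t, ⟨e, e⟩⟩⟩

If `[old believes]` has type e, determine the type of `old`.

[old believes] is required to be e. believes : ⟨t, ⟨t, ⟨e, e⟩⟩⟩ cannot yield e as functor, so old : ⟨⟨t, ⟨t, ⟨e, e⟩⟩⟩, e⟩.

⟨⟨t, ⟨t, ⟨e, e⟩⟩⟩, e⟩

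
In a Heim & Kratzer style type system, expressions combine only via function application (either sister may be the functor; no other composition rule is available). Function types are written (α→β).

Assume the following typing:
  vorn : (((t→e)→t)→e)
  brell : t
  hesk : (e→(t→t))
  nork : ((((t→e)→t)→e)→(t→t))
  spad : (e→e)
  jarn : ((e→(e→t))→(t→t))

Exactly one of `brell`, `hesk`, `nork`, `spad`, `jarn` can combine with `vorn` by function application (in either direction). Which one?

brell : t — neither side's domain matches the other.
hesk : (e→(t→t)) — neither side's domain matches the other.
nork — combines: nork : ((((t→e)→t)→e)→(t→t)) takes vorn : (((t→e)→t)→e) as argument, giving (t→t).
spad : (e→e) — neither side's domain matches the other.
jarn : ((e→(e→t))→(t→t)) — neither side's domain matches the other.

nork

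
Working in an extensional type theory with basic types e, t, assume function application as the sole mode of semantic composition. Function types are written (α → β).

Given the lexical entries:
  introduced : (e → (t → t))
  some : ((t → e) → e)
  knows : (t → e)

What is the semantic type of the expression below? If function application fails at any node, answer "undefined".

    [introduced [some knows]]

[some knows]: functor some : ((t → e) → e), argument knows : (t → e); result e.
[introduced [some knows]]: functor introduced : (e → (t → t)), argument [some knows] : e; result (t → t).

(t → t)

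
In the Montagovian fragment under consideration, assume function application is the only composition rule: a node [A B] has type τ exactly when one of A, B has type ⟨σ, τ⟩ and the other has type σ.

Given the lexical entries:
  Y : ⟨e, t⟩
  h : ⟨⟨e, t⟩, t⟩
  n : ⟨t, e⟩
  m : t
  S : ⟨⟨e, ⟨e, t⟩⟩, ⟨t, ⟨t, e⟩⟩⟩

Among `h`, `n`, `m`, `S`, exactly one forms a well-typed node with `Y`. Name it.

h

h — combines: h : ⟨⟨e, t⟩, t⟩ takes Y : ⟨e, t⟩ as argument, giving t.
n : ⟨t, e⟩ — Y needs e; n needs t; neither fits.
m : t — Y needs e; m needs nothing (atomic); neither fits.
S : ⟨⟨e, ⟨e, t⟩⟩, ⟨t, ⟨t, e⟩⟩⟩ — Y needs e; S needs ⟨e, ⟨e, t⟩⟩; neither fits.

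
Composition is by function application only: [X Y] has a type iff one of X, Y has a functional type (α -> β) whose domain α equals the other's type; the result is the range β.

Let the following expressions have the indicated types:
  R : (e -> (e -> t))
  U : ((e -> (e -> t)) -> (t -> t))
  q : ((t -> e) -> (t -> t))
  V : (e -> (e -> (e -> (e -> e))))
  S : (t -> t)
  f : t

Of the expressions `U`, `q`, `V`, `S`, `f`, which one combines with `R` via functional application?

U — combines: U : ((e -> (e -> t)) -> (t -> t)) takes R : (e -> (e -> t)) as argument, giving (t -> t).
q : ((t -> e) -> (t -> t)) — R needs e; q needs (t -> e); neither fits.
V : (e -> (e -> (e -> (e -> e)))) — R needs e; V needs e; neither fits.
S : (t -> t) — R needs e; S needs t; neither fits.
f : t — R needs e; f needs nothing (atomic); neither fits.

U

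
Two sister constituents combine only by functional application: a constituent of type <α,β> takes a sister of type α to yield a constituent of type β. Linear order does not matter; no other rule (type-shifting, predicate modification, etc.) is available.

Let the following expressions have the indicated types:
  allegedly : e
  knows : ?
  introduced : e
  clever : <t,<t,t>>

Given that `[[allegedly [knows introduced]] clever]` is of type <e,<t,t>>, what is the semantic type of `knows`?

[[allegedly [knows introduced]] clever] is required to be <e,<t,t>>. clever : <t,<t,t>> cannot yield <e,<t,t>> as functor, so [allegedly [knows introduced]] : <<t,<t,t>>,<e,<t,t>>>.
[allegedly [knows introduced]] is required to be <<t,<t,t>>,<e,<t,t>>>. allegedly : e cannot yield <<t,<t,t>>,<e,<t,t>>> as functor, so [knows introduced] : <e,<<t,<t,t>>,<e,<t,t>>>>.
[knows introduced] is required to be <e,<<t,<t,t>>,<e,<t,t>>>>. introduced : e cannot yield <e,<<t,<t,t>>,<e,<t,t>>>> as functor, so knows : <e,<e,<<t,<t,t>>,<e,<t,t>>>>>.

<e,<e,<<t,<t,t>>,<e,<t,t>>>>>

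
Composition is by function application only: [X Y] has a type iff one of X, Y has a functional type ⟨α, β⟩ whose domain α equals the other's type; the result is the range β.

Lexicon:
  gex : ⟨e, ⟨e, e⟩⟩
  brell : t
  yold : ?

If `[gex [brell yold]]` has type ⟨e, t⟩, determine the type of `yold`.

[gex [brell yold]] must have type ⟨e, t⟩. The sister gex has type ⟨e, ⟨e, e⟩⟩; that is not a function onto ⟨e, t⟩, so [brell yold] must be the functor, of type ⟨⟨e, ⟨e, e⟩⟩, ⟨e, t⟩⟩.
[brell yold] must have type ⟨⟨e, ⟨e, e⟩⟩, ⟨e, t⟩⟩. The sister brell has type t; that is not a function onto ⟨⟨e, ⟨e, e⟩⟩, ⟨e, t⟩⟩, so yold must be the functor, of type ⟨t, ⟨⟨e, ⟨e, e⟩⟩, ⟨e, t⟩⟩⟩.

⟨t, ⟨⟨e, ⟨e, e⟩⟩, ⟨e, t⟩⟩⟩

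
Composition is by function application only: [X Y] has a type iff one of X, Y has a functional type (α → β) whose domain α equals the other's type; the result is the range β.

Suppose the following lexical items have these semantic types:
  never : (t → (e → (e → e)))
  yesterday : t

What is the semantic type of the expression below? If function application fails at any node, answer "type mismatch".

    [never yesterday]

(e → (e → e))

[never yesterday]: never is (t → (e → (e → e))), yesterday is t; result (e → (e → e)).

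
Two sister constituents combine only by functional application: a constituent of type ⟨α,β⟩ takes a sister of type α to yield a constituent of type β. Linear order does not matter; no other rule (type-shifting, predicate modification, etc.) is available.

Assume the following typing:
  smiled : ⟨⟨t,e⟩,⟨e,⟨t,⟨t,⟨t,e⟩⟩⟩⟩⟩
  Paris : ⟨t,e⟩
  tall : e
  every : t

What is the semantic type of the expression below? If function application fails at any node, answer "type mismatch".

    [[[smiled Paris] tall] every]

At [smiled Paris], smiled : ⟨⟨t,e⟩,⟨e,⟨t,⟨t,⟨t,e⟩⟩⟩⟩⟩ takes Paris : ⟨t,e⟩, giving ⟨e,⟨t,⟨t,⟨t,e⟩⟩⟩⟩.
At [[smiled Paris] tall], [smiled Paris] : ⟨e,⟨t,⟨t,⟨t,e⟩⟩⟩⟩ takes tall : e, giving ⟨t,⟨t,⟨t,e⟩⟩⟩.
At [[[smiled Paris] tall] every], [[smiled Paris] tall] : ⟨t,⟨t,⟨t,e⟩⟩⟩ takes every : t, giving ⟨t,⟨t,e⟩⟩.

⟨t,⟨t,e⟩⟩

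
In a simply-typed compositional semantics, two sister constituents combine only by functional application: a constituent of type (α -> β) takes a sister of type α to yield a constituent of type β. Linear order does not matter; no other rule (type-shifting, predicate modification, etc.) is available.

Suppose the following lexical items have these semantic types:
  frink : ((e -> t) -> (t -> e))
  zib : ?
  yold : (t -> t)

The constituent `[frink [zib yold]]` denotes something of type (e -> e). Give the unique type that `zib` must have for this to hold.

((t -> t) -> (((e -> t) -> (t -> e)) -> (e -> e)))

At [frink [zib yold]] (required: (e -> e)): frink is ((e -> t) -> (t -> e)), which is not a function with range (e -> e); hence [zib yold] is the functor — type (((e -> t) -> (t -> e)) -> (e -> e)).
At [zib yold] (required: (((e -> t) -> (t -> e)) -> (e -> e))): yold is (t -> t), which is not a function with range (((e -> t) -> (t -> e)) -> (e -> e)); hence zib is the functor — type ((t -> t) -> (((e -> t) -> (t -> e)) -> (e -> e))).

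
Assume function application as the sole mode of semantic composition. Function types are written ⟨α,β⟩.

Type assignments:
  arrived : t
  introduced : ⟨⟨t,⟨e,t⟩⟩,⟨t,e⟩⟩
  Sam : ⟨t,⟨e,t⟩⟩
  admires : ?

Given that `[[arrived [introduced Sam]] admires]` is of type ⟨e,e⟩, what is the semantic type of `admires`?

⟨e,⟨e,e⟩⟩

[[arrived [introduced Sam]] admires] is required to be ⟨e,e⟩. [arrived [introduced Sam]] : e cannot yield ⟨e,e⟩ as functor, so admires : ⟨e,⟨e,e⟩⟩.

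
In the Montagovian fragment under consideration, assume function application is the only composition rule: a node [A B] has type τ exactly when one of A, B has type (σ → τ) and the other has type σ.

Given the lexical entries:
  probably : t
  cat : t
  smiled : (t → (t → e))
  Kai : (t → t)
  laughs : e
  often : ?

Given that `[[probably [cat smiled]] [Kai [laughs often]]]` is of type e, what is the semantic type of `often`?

(e → ((t → t) → (e → e)))

At [[probably [cat smiled]] [Kai [laughs often]]] (required: e): [probably [cat smiled]] is e, which is not a function with range e; hence [Kai [laughs often]] is the functor — type (e → e).
At [Kai [laughs often]] (required: (e → e)): Kai is (t → t), which is not a function with range (e → e); hence [laughs often] is the functor — type ((t → t) → (e → e)).
At [laughs often] (required: ((t → t) → (e → e))): laughs is e, which is not a function with range ((t → t) → (e → e)); hence often is the functor — type (e → ((t → t) → (e → e))).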